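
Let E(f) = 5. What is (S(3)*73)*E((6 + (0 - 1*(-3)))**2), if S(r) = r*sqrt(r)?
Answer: 1095*sqrt(3) ≈ 1896.6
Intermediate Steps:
S(r) = r**(3/2)
(S(3)*73)*E((6 + (0 - 1*(-3)))**2) = (3**(3/2)*73)*5 = ((3*sqrt(3))*73)*5 = (219*sqrt(3))*5 = 1095*sqrt(3)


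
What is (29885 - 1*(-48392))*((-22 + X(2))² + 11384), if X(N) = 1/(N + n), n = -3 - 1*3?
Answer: 14877718005/16 ≈ 9.2986e+8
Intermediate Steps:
n = -6 (n = -3 - 3 = -6)
X(N) = 1/(-6 + N) (X(N) = 1/(N - 6) = 1/(-6 + N))
(29885 - 1*(-48392))*((-22 + X(2))² + 11384) = (29885 - 1*(-48392))*((-22 + 1/(-6 + 2))² + 11384) = (29885 + 48392)*((-22 + 1/(-4))² + 11384) = 78277*((-22 - ¼)² + 11384) = 78277*((-89/4)² + 11384) = 78277*(7921/16 + 11384) = 78277*(190065/16) = 14877718005/16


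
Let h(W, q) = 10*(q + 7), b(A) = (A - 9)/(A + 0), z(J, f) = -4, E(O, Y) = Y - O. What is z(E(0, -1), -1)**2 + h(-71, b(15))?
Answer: 90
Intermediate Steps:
b(A) = (-9 + A)/A
h(W, q) = 70 + 10*q (h(W, q) = 10*(7 + q) = 70 + 10*q)
z(E(0, -1), -1)**2 + h(-71, b(15)) = (-4)**2 + (70 + 10*((-9 + 15)/15)) = 16 + (70 + 10*((1/15)*6)) = 16 + (70 + 10*(2/5)) = 16 + (70 + 4) = 16 + 74 = 90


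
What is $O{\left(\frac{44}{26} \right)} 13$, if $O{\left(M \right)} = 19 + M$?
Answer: $269$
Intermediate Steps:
$O{\left(\frac{44}{26} \right)} 13 = \left(19 + \frac{44}{26}\right) 13 = \left(19 + 44 \cdot \frac{1}{26}\right) 13 = \left(19 + \frac{22}{13}\right) 13 = \frac{269}{13} \cdot 13 = 269$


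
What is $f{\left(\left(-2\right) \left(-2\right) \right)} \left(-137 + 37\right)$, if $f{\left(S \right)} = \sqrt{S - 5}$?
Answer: $- 100 i \approx - 100.0 i$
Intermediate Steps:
$f{\left(S \right)} = \sqrt{-5 + S}$
$f{\left(\left(-2\right) \left(-2\right) \right)} \left(-137 + 37\right) = \sqrt{-5 - -4} \left(-137 + 37\right) = \sqrt{-5 + 4} \left(-100\right) = \sqrt{-1} \left(-100\right) = i \left(-100\right) = - 100 i$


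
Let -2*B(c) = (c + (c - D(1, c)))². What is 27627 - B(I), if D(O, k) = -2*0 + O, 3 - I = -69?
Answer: 75703/2 ≈ 37852.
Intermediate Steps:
I = 72 (I = 3 - 1*(-69) = 3 + 69 = 72)
D(O, k) = O (D(O, k) = 0 + O = O)
B(c) = -(-1 + 2*c)²/2 (B(c) = -(c + (c - 1*1))²/2 = -(c + (c - 1))²/2 = -(c + (-1 + c))²/2 = -(-1 + 2*c)²/2)
27627 - B(I) = 27627 - (-1)*(-1 + 2*72)²/2 = 27627 - (-1)*(-1 + 144)²/2 = 27627 - (-1)*143²/2 = 27627 - (-1)*20449/2 = 27627 - 1*(-20449/2) = 27627 + 20449/2 = 75703/2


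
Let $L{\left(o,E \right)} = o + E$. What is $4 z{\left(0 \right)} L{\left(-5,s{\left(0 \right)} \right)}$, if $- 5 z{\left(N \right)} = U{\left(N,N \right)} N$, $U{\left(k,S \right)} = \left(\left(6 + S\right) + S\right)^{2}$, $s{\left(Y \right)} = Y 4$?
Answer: $0$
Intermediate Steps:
$s{\left(Y \right)} = 4 Y$
$U{\left(k,S \right)} = \left(6 + 2 S\right)^{2}$
$L{\left(o,E \right)} = E + o$
$z{\left(N \right)} = - \frac{4 N \left(3 + N\right)^{2}}{5}$ ($z{\left(N \right)} = - \frac{4 \left(3 + N\right)^{2} N}{5} = - \frac{4 N \left(3 + N\right)^{2}}{5}$)
$4 z{\left(0 \right)} L{\left(-5,s{\left(0 \right)} \right)} = 4 \left(\left(- \frac{4}{5}\right) 0 \left(3 + 0\right)^{2}\right) \left(4 \cdot 0 - 5\right) = 4 \left(\left(- \frac{4}{5}\right) 0 \cdot 3^{2}\right) \left(0 - 5\right) = 4 \left(\left(- \frac{4}{5}\right) 0 \cdot 9\right) \left(-5\right) = 4 \cdot 0 \left(-5\right) = 0 \left(-5\right) = 0$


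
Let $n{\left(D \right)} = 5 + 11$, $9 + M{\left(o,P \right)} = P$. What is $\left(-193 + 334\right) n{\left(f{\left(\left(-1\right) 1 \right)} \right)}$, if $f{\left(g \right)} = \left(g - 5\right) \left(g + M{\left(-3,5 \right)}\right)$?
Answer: $2256$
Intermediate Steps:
$M{\left(o,P \right)} = -9 + P$
$f{\left(g \right)} = \left(-5 + g\right) \left(-4 + g\right)$ ($f{\left(g \right)} = \left(g - 5\right) \left(g + \left(-9 + 5\right)\right) = \left(-5 + g\right) \left(g - 4\right) = \left(-5 + g\right) \left(-4 + g\right)$)
$n{\left(D \right)} = 16$
$\left(-193 + 334\right) n{\left(f{\left(\left(-1\right) 1 \right)} \right)} = \left(-193 + 334\right) 16 = 141 \cdot 16 = 2256$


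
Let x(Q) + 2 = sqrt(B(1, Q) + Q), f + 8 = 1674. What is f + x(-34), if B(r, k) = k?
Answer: 1664 + 2*I*sqrt(17) ≈ 1664.0 + 8.2462*I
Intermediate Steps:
f = 1666 (f = -8 + 1674 = 1666)
x(Q) = -2 + sqrt(2)*sqrt(Q) (x(Q) = -2 + sqrt(Q + Q) = -2 + sqrt(2*Q) = -2 + sqrt(2)*sqrt(Q))
f + x(-34) = 1666 + (-2 + sqrt(2)*sqrt(-34)) = 1666 + (-2 + sqrt(2)*(I*sqrt(34))) = 1666 + (-2 + 2*I*sqrt(17)) = 1664 + 2*I*sqrt(17)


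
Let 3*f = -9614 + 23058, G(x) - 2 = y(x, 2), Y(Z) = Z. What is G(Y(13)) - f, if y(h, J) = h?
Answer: -13399/3 ≈ -4466.3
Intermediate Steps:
G(x) = 2 + x
f = 13444/3 (f = (-9614 + 23058)/3 = (⅓)*13444 = 13444/3 ≈ 4481.3)
G(Y(13)) - f = (2 + 13) - 1*13444/3 = 15 - 13444/3 = -13399/3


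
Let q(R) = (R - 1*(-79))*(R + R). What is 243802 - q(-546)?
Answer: -266162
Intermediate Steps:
q(R) = 2*R*(79 + R) (q(R) = (R + 79)*(2*R) = (79 + R)*(2*R) = 2*R*(79 + R))
243802 - q(-546) = 243802 - 2*(-546)*(79 - 546) = 243802 - 2*(-546)*(-467) = 243802 - 1*509964 = 243802 - 509964 = -266162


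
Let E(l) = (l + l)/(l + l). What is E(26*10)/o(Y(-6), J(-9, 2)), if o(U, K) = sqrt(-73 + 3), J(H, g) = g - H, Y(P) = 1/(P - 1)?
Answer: -I*sqrt(70)/70 ≈ -0.11952*I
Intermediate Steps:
Y(P) = 1/(-1 + P)
E(l) = 1 (E(l) = (2*l)/((2*l)) = (2*l)*(1/(2*l)) = 1)
o(U, K) = I*sqrt(70) (o(U, K) = sqrt(-70) = I*sqrt(70))
E(26*10)/o(Y(-6), J(-9, 2)) = 1/(I*sqrt(70)) = 1*(-I*sqrt(70)/70) = -I*sqrt(70)/70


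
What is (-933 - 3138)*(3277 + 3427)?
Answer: -27291984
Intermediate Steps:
(-933 - 3138)*(3277 + 3427) = -4071*6704 = -27291984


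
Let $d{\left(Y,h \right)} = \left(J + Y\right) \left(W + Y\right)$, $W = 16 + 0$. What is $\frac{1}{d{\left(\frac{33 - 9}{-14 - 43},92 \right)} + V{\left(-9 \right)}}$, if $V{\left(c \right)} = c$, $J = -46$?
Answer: $- \frac{361}{264321} \approx -0.0013658$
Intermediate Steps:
$W = 16$
$d{\left(Y,h \right)} = \left(-46 + Y\right) \left(16 + Y\right)$
$\frac{1}{d{\left(\frac{33 - 9}{-14 - 43},92 \right)} + V{\left(-9 \right)}} = \frac{1}{\left(-736 + \left(\frac{33 - 9}{-14 - 43}\right)^{2} - 30 \frac{33 - 9}{-14 - 43}\right) - 9} = \frac{1}{\left(-736 + \left(\frac{24}{-57}\right)^{2} - 30 \frac{24}{-57}\right) - 9} = \frac{1}{\left(-736 + \left(24 \left(- \frac{1}{57}\right)\right)^{2} - 30 \cdot 24 \left(- \frac{1}{57}\right)\right) - 9} = \frac{1}{\left(-736 + \left(- \frac{8}{19}\right)^{2} - - \frac{240}{19}\right) - 9} = \frac{1}{\left(-736 + \frac{64}{361} + \frac{240}{19}\right) - 9} = \frac{1}{- \frac{261072}{361} - 9} = \frac{1}{- \frac{264321}{361}} = - \frac{361}{264321}$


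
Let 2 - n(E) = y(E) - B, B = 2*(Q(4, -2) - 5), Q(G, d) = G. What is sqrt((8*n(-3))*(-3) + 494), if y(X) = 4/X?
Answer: sqrt(462) ≈ 21.494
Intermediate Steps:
B = -2 (B = 2*(4 - 5) = 2*(-1) = -2)
n(E) = -4/E (n(E) = 2 - (4/E - 1*(-2)) = 2 - (4/E + 2) = 2 - (2 + 4/E) = 2 + (-2 - 4/E) = -4/E)
sqrt((8*n(-3))*(-3) + 494) = sqrt((8*(-4/(-3)))*(-3) + 494) = sqrt((8*(-4*(-1/3)))*(-3) + 494) = sqrt((8*(4/3))*(-3) + 494) = sqrt((32/3)*(-3) + 494) = sqrt(-32 + 494) = sqrt(462)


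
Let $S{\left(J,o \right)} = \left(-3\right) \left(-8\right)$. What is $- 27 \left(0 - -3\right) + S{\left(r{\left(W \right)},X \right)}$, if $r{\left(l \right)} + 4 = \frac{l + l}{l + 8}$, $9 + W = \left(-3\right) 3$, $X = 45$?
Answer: $-57$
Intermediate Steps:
$W = -18$ ($W = -9 - 9 = -18$)
$r{\left(l \right)} = -4 + \frac{2 l}{8 + l}$ ($r{\left(l \right)} = -4 + \frac{l + l}{l + 8} = -4 + \frac{2 l}{8 + l}$)
$S{\left(J,o \right)} = 24$
$- 27 \left(0 - -3\right) + S{\left(r{\left(W \right)},X \right)} = - 27 \left(0 - -3\right) + 24 = - 27 \left(0 + \left(-4 + 7\right)\right) + 24 = - 27 \left(0 + 3\right) + 24 = \left(-27\right) 3 + 24 = -81 + 24 = -57$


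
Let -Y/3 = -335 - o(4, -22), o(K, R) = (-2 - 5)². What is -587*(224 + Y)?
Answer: -807712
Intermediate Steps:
o(K, R) = 49 (o(K, R) = (-7)² = 49)
Y = 1152 (Y = -3*(-335 - 1*49) = -3*(-335 - 49) = -3*(-384) = 1152)
-587*(224 + Y) = -587*(224 + 1152) = -587*1376 = -807712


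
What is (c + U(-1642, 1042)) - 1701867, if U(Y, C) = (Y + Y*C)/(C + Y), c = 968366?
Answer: -219193997/300 ≈ -7.3065e+5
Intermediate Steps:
U(Y, C) = (Y + C*Y)/(C + Y)
(c + U(-1642, 1042)) - 1701867 = (968366 - 1642*(1 + 1042)/(1042 - 1642)) - 1701867 = (968366 - 1642*1043/(-600)) - 1701867 = (968366 - 1642*(-1/600)*1043) - 1701867 = (968366 + 856303/300) - 1701867 = 291366103/300 - 1701867 = -219193997/300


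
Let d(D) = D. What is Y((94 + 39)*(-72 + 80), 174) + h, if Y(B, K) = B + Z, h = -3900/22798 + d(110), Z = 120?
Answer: 14748356/11399 ≈ 1293.8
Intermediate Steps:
h = 1251940/11399 (h = -3900/22798 + 110 = -3900*1/22798 + 110 = -1950/11399 + 110 = 1251940/11399 ≈ 109.83)
Y(B, K) = 120 + B (Y(B, K) = B + 120 = 120 + B)
Y((94 + 39)*(-72 + 80), 174) + h = (120 + (94 + 39)*(-72 + 80)) + 1251940/11399 = (120 + 133*8) + 1251940/11399 = (120 + 1064) + 1251940/11399 = 1184 + 1251940/11399 = 14748356/11399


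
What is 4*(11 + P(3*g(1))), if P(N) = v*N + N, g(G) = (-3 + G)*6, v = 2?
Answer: -388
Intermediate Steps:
g(G) = -18 + 6*G
P(N) = 3*N (P(N) = 2*N + N = 3*N)
4*(11 + P(3*g(1))) = 4*(11 + 3*(3*(-18 + 6*1))) = 4*(11 + 3*(3*(-18 + 6))) = 4*(11 + 3*(3*(-12))) = 4*(11 + 3*(-36)) = 4*(11 - 108) = 4*(-97) = -388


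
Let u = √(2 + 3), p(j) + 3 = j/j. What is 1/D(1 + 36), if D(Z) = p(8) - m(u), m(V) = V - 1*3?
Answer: -¼ - √5/4 ≈ -0.80902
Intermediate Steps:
p(j) = -2 (p(j) = -3 + j/j = -3 + 1 = -2)
u = √5 ≈ 2.2361
m(V) = -3 + V (m(V) = V - 3 = -3 + V)
D(Z) = 1 - √5 (D(Z) = -2 - (-3 + √5) = -2 + (3 - √5) = 1 - √5)
1/D(1 + 36) = 1/(1 - √5)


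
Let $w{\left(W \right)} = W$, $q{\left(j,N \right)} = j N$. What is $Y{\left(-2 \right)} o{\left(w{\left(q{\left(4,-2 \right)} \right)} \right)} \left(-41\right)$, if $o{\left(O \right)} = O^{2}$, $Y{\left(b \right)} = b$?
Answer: $5248$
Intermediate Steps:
$q{\left(j,N \right)} = N j$
$Y{\left(-2 \right)} o{\left(w{\left(q{\left(4,-2 \right)} \right)} \right)} \left(-41\right) = - 2 \left(\left(-2\right) 4\right)^{2} \left(-41\right) = - 2 \left(-8\right)^{2} \left(-41\right) = \left(-2\right) 64 \left(-41\right) = \left(-128\right) \left(-41\right) = 5248$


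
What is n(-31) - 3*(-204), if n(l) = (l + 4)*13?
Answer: 261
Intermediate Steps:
n(l) = 52 + 13*l (n(l) = (4 + l)*13 = 52 + 13*l)
n(-31) - 3*(-204) = (52 + 13*(-31)) - 3*(-204) = (52 - 403) + 612 = -351 + 612 = 261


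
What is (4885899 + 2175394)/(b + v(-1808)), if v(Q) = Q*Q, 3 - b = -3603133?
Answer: 7061293/6872000 ≈ 1.0275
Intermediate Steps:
b = 3603136 (b = 3 - 1*(-3603133) = 3 + 3603133 = 3603136)
v(Q) = Q**2
(4885899 + 2175394)/(b + v(-1808)) = (4885899 + 2175394)/(3603136 + (-1808)**2) = 7061293/(3603136 + 3268864) = 7061293/6872000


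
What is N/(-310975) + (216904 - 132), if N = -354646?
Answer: 67411027346/310975 ≈ 2.1677e+5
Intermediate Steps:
N/(-310975) + (216904 - 132) = -354646/(-310975) + (216904 - 132) = -354646*(-1/310975) + 216772 = 354646/310975 + 216772 = 67411027346/310975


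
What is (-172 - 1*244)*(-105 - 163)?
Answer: 111488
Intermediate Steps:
(-172 - 1*244)*(-105 - 163) = (-172 - 244)*(-268) = -416*(-268) = 111488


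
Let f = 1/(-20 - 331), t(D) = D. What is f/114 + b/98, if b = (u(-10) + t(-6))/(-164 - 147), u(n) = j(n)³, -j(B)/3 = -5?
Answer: -33709411/304886673 ≈ -0.11056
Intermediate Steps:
j(B) = 15 (j(B) = -3*(-5) = 15)
f = -1/351 (f = 1/(-351) = -1/351 ≈ -0.0028490)
u(n) = 3375 (u(n) = 15³ = 3375)
b = -3369/311 (b = (3375 - 6)/(-164 - 147) = 3369/(-311) = 3369*(-1/311) = -3369/311 ≈ -10.833)
f/114 + b/98 = -1/351/114 - 3369/311/98 = -1/351*1/114 - 3369/311*1/98 = -1/40014 - 3369/30478 = -33709411/304886673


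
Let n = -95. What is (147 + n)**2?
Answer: 2704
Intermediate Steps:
(147 + n)**2 = (147 - 95)**2 = 52**2 = 2704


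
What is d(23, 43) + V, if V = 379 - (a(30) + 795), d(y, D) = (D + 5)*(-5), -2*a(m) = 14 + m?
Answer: -634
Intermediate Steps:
a(m) = -7 - m/2 (a(m) = -(14 + m)/2 = -7 - m/2)
d(y, D) = -25 - 5*D (d(y, D) = (5 + D)*(-5) = -25 - 5*D)
V = -394 (V = 379 - ((-7 - ½*30) + 795) = 379 - ((-7 - 15) + 795) = 379 - (-22 + 795) = 379 - 1*773 = 379 - 773 = -394)
d(23, 43) + V = (-25 - 5*43) - 394 = (-25 - 215) - 394 = -240 - 394 = -634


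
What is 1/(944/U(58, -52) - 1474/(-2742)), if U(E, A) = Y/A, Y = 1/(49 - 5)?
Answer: -1371/2961183775 ≈ -4.6299e-7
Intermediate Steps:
Y = 1/44 ≈ 0.022727
U(E, A) = 1/(44*A)
1/(944/U(58, -52) - 1474/(-2742)) = 1/(944/(((1/44)/(-52))) - 1474/(-2742)) = 1/(944/(((1/44)*(-1/52))) - 1474*(-1/2742)) = 1/(944/(-1/2288) + 737/1371) = 1/(944*(-2288) + 737/1371) = 1/(-2159872 + 737/1371) = 1/(-2961183775/1371) = -1371/2961183775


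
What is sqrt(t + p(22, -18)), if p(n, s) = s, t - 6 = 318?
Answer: 3*sqrt(34) ≈ 17.493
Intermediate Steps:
t = 324 (t = 6 + 318 = 324)
sqrt(t + p(22, -18)) = sqrt(324 - 18) = sqrt(306) = 3*sqrt(34)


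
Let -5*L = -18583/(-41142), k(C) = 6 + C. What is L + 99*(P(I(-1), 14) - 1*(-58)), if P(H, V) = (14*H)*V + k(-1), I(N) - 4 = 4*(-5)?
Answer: -62582554753/205710 ≈ -3.0423e+5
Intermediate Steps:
I(N) = -16 (I(N) = 4 + 4*(-5) = 4 - 20 = -16)
L = -18583/205710 (L = -(-18583)/(5*(-41142)) = -(-18583)*(-1)/(5*41142) = -1/5*18583/41142 = -18583/205710 ≈ -0.090336)
P(H, V) = 5 + 14*H*V (P(H, V) = (14*H)*V + (6 - 1) = 14*H*V + 5 = 5 + 14*H*V)
L + 99*(P(I(-1), 14) - 1*(-58)) = -18583/205710 + 99*((5 + 14*(-16)*14) - 1*(-58)) = -18583/205710 + 99*((5 - 3136) + 58) = -18583/205710 + 99*(-3131 + 58) = -18583/205710 + 99*(-3073) = -18583/205710 - 304227 = -62582554753/205710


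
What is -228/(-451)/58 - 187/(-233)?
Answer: 2472335/3047407 ≈ 0.81129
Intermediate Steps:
-228/(-451)/58 - 187/(-233) = -228*(-1/451)*(1/58) - 187*(-1/233) = (228/451)*(1/58) + 187/233 = 114/13079 + 187/233 = 2472335/3047407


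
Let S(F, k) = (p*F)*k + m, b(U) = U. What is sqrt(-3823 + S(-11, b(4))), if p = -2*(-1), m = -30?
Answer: I*sqrt(3941) ≈ 62.777*I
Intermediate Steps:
p = 2
S(F, k) = -30 + 2*F*k (S(F, k) = (2*F)*k - 30 = 2*F*k - 30 = -30 + 2*F*k)
sqrt(-3823 + S(-11, b(4))) = sqrt(-3823 + (-30 + 2*(-11)*4)) = sqrt(-3823 + (-30 - 88)) = sqrt(-3823 - 118) = sqrt(-3941) = I*sqrt(3941)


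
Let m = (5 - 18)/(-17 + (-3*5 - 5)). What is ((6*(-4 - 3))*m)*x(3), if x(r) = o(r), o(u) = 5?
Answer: -2730/37 ≈ -73.784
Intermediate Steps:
x(r) = 5
m = 13/37 (m = -13/(-17 + (-15 - 5)) = -13/(-17 - 20) = -13/(-37) = -13*(-1/37) = 13/37 ≈ 0.35135)
((6*(-4 - 3))*m)*x(3) = ((6*(-4 - 3))*(13/37))*5 = ((6*(-7))*(13/37))*5 = -42*13/37*5 = -546/37*5 = -2730/37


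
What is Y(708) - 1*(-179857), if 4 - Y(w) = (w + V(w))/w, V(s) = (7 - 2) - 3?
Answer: 63670439/354 ≈ 1.7986e+5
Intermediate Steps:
V(s) = 2 (V(s) = 5 - 3 = 2)
Y(w) = 4 - (2 + w)/w (Y(w) = 4 - (w + 2)/w = 4 - (2 + w)/w)
Y(708) - 1*(-179857) = (3 - 2/708) - 1*(-179857) = (3 - 2*1/708) + 179857 = (3 - 1/354) + 179857 = 1061/354 + 179857 = 63670439/354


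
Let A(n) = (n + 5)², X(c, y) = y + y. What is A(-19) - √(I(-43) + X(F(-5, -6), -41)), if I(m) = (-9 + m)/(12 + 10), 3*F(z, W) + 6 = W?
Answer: 196 - 4*I*√638/11 ≈ 196.0 - 9.185*I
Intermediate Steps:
F(z, W) = -2 + W/3
I(m) = -9/22 + m/22 (I(m) = (-9 + m)/22 = (-9 + m)*(1/22) = -9/22 + m/22)
X(c, y) = 2*y
A(n) = (5 + n)²
A(-19) - √(I(-43) + X(F(-5, -6), -41)) = (5 - 19)² - √((-9/22 + (1/22)*(-43)) + 2*(-41)) = (-14)² - √((-9/22 - 43/22) - 82) = 196 - √(-26/11 - 82) = 196 - √(-928/11) = 196 - 4*I*√638/11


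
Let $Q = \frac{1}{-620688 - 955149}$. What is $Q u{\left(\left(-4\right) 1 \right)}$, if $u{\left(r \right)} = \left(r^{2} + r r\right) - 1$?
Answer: $- \frac{31}{1575837} \approx -1.9672 \cdot 10^{-5}$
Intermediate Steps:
$Q = - \frac{1}{1575837}$ ($Q = \frac{1}{-1575837} = - \frac{1}{1575837} \approx -6.3458 \cdot 10^{-7}$)
$u{\left(r \right)} = -1 + 2 r^{2}$ ($u{\left(r \right)} = \left(r^{2} + r^{2}\right) - 1 = 2 r^{2} - 1 = -1 + 2 r^{2}$)
$Q u{\left(\left(-4\right) 1 \right)} = - \frac{-1 + 2 \left(\left(-4\right) 1\right)^{2}}{1575837} = - \frac{-1 + 2 \left(-4\right)^{2}}{1575837} = - \frac{-1 + 2 \cdot 16}{1575837} = - \frac{-1 + 32}{1575837} = \left(- \frac{1}{1575837}\right) 31 = - \frac{31}{1575837}$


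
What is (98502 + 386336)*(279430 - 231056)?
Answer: 23453553412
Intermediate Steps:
(98502 + 386336)*(279430 - 231056) = 484838*48374 = 23453553412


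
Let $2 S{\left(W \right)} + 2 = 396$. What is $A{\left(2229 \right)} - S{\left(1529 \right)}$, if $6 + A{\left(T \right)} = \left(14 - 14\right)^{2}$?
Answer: $-203$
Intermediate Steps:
$S{\left(W \right)} = 197$ ($S{\left(W \right)} = -1 + \frac{1}{2} \cdot 396 = -1 + 198 = 197$)
$A{\left(T \right)} = -6$ ($A{\left(T \right)} = -6 + \left(14 - 14\right)^{2} = -6 + 0^{2} = -6 + 0 = -6$)
$A{\left(2229 \right)} - S{\left(1529 \right)} = -6 - 197 = -203$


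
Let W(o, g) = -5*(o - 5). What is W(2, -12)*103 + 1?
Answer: 1546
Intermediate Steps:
W(o, g) = 25 - 5*o (W(o, g) = -5*(-5 + o) = 25 - 5*o)
W(2, -12)*103 + 1 = (25 - 5*2)*103 + 1 = (25 - 10)*103 + 1 = 15*103 + 1 = 1545 + 1 = 1546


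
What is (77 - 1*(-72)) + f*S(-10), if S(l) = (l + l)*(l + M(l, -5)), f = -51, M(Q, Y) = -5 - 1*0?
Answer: -15151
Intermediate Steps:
M(Q, Y) = -5 (M(Q, Y) = -5 + 0 = -5)
S(l) = 2*l*(-5 + l) (S(l) = (l + l)*(l - 5) = (2*l)*(-5 + l) = 2*l*(-5 + l))
(77 - 1*(-72)) + f*S(-10) = (77 - 1*(-72)) - 102*(-10)*(-5 - 10) = (77 + 72) - 102*(-10)*(-15) = 149 - 51*300 = 149 - 15300 = -15151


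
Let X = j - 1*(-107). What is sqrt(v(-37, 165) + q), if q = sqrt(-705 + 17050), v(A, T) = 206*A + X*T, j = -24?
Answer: sqrt(6073 + sqrt(16345)) ≈ 78.745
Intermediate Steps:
X = 83 (X = -24 - 1*(-107) = -24 + 107 = 83)
v(A, T) = 83*T + 206*A (v(A, T) = 206*A + 83*T = 83*T + 206*A)
q = sqrt(16345) ≈ 127.85
sqrt(v(-37, 165) + q) = sqrt((83*165 + 206*(-37)) + sqrt(16345)) = sqrt((13695 - 7622) + sqrt(16345)) = sqrt(6073 + sqrt(16345))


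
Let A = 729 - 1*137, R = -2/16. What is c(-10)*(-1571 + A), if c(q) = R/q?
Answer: -979/80 ≈ -12.238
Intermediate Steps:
R = -1/8 (R = -2*1/16 = -1/8 ≈ -0.12500)
c(q) = -1/(8*q)
A = 592 (A = 729 - 137 = 592)
c(-10)*(-1571 + A) = (-1/8/(-10))*(-1571 + 592) = -1/8*(-1/10)*(-979) = (1/80)*(-979) = -979/80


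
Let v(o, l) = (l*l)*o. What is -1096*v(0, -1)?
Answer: 0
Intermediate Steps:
v(o, l) = o*l² (v(o, l) = l²*o = o*l²)
-1096*v(0, -1) = -0*(-1)² = -0 = -1096*0 = 0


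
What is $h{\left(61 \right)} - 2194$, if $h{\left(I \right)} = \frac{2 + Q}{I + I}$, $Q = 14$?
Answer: $- \frac{133826}{61} \approx -2193.9$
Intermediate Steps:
$h{\left(I \right)} = \frac{8}{I}$ ($h{\left(I \right)} = \frac{2 + 14}{I + I} = \frac{16}{2 I} = 16 \frac{1}{2 I} = \frac{8}{I}$)
$h{\left(61 \right)} - 2194 = \frac{8}{61} - 2194 = - \frac{133826}{61}$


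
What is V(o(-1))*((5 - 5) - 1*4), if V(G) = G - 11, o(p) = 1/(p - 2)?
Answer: 136/3 ≈ 45.333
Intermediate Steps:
o(p) = 1/(-2 + p)
V(G) = -11 + G
V(o(-1))*((5 - 5) - 1*4) = (-11 + 1/(-2 - 1))*((5 - 5) - 1*4) = (-11 + 1/(-3))*(0 - 4) = (-11 - 1/3)*(-4) = -34/3*(-4) = 136/3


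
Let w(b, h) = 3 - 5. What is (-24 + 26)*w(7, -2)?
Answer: -4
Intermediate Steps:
w(b, h) = -2
(-24 + 26)*w(7, -2) = (-24 + 26)*(-2) = 2*(-2) = -4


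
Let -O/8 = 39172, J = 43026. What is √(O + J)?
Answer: 5*I*√10814 ≈ 519.95*I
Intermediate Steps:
O = -313376 (O = -8*39172 = -313376)
√(O + J) = √(-313376 + 43026) = √(-270350) = 5*I*√10814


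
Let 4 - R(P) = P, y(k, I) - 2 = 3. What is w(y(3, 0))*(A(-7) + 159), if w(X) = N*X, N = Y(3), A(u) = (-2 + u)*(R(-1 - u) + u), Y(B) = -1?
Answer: -1200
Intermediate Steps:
y(k, I) = 5 (y(k, I) = 2 + 3 = 5)
R(P) = 4 - P
A(u) = (-2 + u)*(5 + 2*u) (A(u) = (-2 + u)*((4 - (-1 - u)) + u) = (-2 + u)*((4 + (1 + u)) + u) = (-2 + u)*((5 + u) + u) = (-2 + u)*(5 + 2*u))
N = -1
w(X) = -X
w(y(3, 0))*(A(-7) + 159) = (-1*5)*((-10 - 7 + 2*(-7)²) + 159) = -5*((-10 - 7 + 2*49) + 159) = -5*((-10 - 7 + 98) + 159) = -5*(81 + 159) = -5*240 = -1200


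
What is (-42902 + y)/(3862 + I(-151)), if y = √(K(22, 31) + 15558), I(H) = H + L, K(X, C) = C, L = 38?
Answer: -42902/3749 + √15589/3749 ≈ -11.410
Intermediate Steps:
I(H) = 38 + H (I(H) = H + 38 = 38 + H)
y = √15589 (y = √(31 + 15558) = √15589 ≈ 124.86)
(-42902 + y)/(3862 + I(-151)) = (-42902 + √15589)/(3862 + (38 - 151)) = (-42902 + √15589)/(3862 - 113) = (-42902 + √15589)/3749 = (-42902 + √15589)*(1/3749) = -42902/3749 + √15589/3749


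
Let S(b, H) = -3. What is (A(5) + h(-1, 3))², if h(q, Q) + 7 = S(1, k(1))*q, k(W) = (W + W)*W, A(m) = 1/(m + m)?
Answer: 1521/100 ≈ 15.210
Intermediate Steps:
A(m) = 1/(2*m)
k(W) = 2*W² (k(W) = (2*W)*W = 2*W²)
h(q, Q) = -7 - 3*q
(A(5) + h(-1, 3))² = ((½)/5 + (-7 - 3*(-1)))² = ((½)*(⅕) + (-7 + 3))² = (⅒ - 4)² = (-39/10)² = 1521/100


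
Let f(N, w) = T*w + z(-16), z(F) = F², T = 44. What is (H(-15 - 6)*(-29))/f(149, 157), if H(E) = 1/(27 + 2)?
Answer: -1/7164 ≈ -0.00013959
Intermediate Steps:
H(E) = 1/29
f(N, w) = 256 + 44*w (f(N, w) = 44*w + (-16)² = 44*w + 256 = 256 + 44*w)
(H(-15 - 6)*(-29))/f(149, 157) = ((1/29)*(-29))/(256 + 44*157) = -1/(256 + 6908) = -1/7164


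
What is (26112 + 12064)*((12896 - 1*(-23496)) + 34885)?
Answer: 2721070752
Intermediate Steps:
(26112 + 12064)*((12896 - 1*(-23496)) + 34885) = 38176*((12896 + 23496) + 34885) = 38176*(36392 + 34885) = 38176*71277 = 2721070752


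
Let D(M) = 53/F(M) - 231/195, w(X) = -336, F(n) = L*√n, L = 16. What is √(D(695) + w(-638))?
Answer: √(-440396691280 + 6225115*√695)/36140 ≈ 18.359*I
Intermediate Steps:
F(n) = 16*√n
D(M) = -77/65 + 53/(16*√M) (D(M) = 53/((16*√M)) - 231/195 = 53*(1/(16*√M)) - 231*1/195 = 53/(16*√M) - 77/65 = -77/65 + 53/(16*√M))
√(D(695) + w(-638)) = √((-77/65 + 53/(16*√695)) - 336) = √((-77/65 + 53*(√695/695)/16) - 336) = √((-77/65 + 53*√695/11120) - 336) = √(-21917/65 + 53*√695/11120)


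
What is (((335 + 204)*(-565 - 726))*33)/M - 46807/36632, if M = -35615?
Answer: 839514207439/1304648680 ≈ 643.48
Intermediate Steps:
(((335 + 204)*(-565 - 726))*33)/M - 46807/36632 = (((335 + 204)*(-565 - 726))*33)/(-35615) - 46807/36632 = ((539*(-1291))*33)*(-1/35615) - 46807*1/36632 = -695849*33*(-1/35615) - 46807/36632 = -22963017*(-1/35615) - 46807/36632 = 22963017/35615 - 46807/36632 = 839514207439/1304648680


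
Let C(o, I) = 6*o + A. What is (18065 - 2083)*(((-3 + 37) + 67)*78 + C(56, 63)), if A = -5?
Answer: 131196238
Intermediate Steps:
C(o, I) = -5 + 6*o (C(o, I) = 6*o - 5 = -5 + 6*o)
(18065 - 2083)*(((-3 + 37) + 67)*78 + C(56, 63)) = (18065 - 2083)*(((-3 + 37) + 67)*78 + (-5 + 6*56)) = 15982*((34 + 67)*78 + (-5 + 336)) = 15982*(101*78 + 331) = 15982*(7878 + 331) = 15982*8209 = 131196238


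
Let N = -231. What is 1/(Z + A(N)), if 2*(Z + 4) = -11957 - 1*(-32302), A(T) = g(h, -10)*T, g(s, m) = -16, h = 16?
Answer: 2/27729 ≈ 7.2127e-5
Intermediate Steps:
A(T) = -16*T
Z = 20337/2 (Z = -4 + (-11957 - 1*(-32302))/2 = -4 + (-11957 + 32302)/2 = -4 + (½)*20345 = -4 + 20345/2 = 20337/2 ≈ 10169.)
1/(Z + A(N)) = 1/(20337/2 - 16*(-231)) = 1/(20337/2 + 3696) = 1/(27729/2) = 2/27729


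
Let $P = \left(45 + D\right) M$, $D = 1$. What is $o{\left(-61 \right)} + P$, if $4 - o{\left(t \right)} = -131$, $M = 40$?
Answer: $1975$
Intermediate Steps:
$o{\left(t \right)} = 135$ ($o{\left(t \right)} = 4 - -131 = 4 + 131 = 135$)
$P = 1840$ ($P = \left(45 + 1\right) 40 = 46 \cdot 40 = 1840$)
$o{\left(-61 \right)} + P = 135 + 1840 = 1975$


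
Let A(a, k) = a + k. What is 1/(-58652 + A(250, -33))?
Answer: -1/58435 ≈ -1.7113e-5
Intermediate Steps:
1/(-58652 + A(250, -33)) = 1/(-58652 + (250 - 33)) = 1/(-58652 + 217) = 1/(-58435) = -1/58435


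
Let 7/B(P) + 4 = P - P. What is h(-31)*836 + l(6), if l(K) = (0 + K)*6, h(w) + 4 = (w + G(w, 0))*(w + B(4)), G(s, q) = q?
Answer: 845441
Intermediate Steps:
B(P) = -7/4 (B(P) = 7/(-4 + (P - P)) = 7/(-4 + 0) = 7/(-4) = 7*(-¼) = -7/4)
h(w) = -4 + w*(-7/4 + w) (h(w) = -4 + (w + 0)*(w - 7/4) = -4 + w*(-7/4 + w))
l(K) = 6*K (l(K) = K*6 = 6*K)
h(-31)*836 + l(6) = (-4 + (-31)² - 7/4*(-31))*836 + 6*6 = (-4 + 961 + 217/4)*836 + 36 = (4045/4)*836 + 36 = 845405 + 36 = 845441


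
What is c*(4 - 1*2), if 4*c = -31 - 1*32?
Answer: -63/2 ≈ -31.500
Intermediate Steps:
c = -63/4 (c = (-31 - 1*32)/4 = (-31 - 32)/4 = (¼)*(-63) = -63/4 ≈ -15.750)
c*(4 - 1*2) = -63*(4 - 1*2)/4 = -63*(4 - 2)/4 = -63/4*2 = -63/2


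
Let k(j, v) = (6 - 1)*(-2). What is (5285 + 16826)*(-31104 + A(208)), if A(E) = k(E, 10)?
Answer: -687961654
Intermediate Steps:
k(j, v) = -10 (k(j, v) = 5*(-2) = -10)
A(E) = -10
(5285 + 16826)*(-31104 + A(208)) = (5285 + 16826)*(-31104 - 10) = 22111*(-31114) = -687961654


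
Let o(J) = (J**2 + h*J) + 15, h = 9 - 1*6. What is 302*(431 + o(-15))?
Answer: 189052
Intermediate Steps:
h = 3 (h = 9 - 6 = 3)
o(J) = 15 + J**2 + 3*J (o(J) = (J**2 + 3*J) + 15 = 15 + J**2 + 3*J)
302*(431 + o(-15)) = 302*(431 + (15 + (-15)**2 + 3*(-15))) = 302*(431 + (15 + 225 - 45)) = 302*(431 + 195) = 302*626 = 189052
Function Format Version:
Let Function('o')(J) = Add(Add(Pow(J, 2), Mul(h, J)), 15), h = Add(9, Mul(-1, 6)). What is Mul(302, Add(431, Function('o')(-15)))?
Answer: 189052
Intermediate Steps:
h = 3 (h = Add(9, -6) = 3)
Function('o')(J) = Add(15, Pow(J, 2), Mul(3, J)) (Function('o')(J) = Add(Add(Pow(J, 2), Mul(3, J)), 15) = Add(15, Pow(J, 2), Mul(3, J)))
Mul(302, Add(431, Function('o')(-15))) = Mul(302, Add(431, Add(15, Pow(-15, 2), Mul(3, -15)))) = Mul(302, Add(431, Add(15, 225, -45))) = Mul(302, Add(431, 195)) = Mul(302, 626) = 189052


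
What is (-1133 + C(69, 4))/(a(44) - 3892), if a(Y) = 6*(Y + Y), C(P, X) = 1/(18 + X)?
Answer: 24925/74008 ≈ 0.33679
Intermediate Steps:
a(Y) = 12*Y (a(Y) = 6*(2*Y) = 12*Y)
(-1133 + C(69, 4))/(a(44) - 3892) = (-1133 + 1/(18 + 4))/(12*44 - 3892) = (-1133 + 1/22)/(528 - 3892) = (-1133 + 1/22)/(-3364) = -24925/22*(-1/3364) = 24925/74008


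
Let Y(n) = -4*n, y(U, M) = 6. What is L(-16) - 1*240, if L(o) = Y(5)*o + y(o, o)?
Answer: 86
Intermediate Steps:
L(o) = 6 - 20*o (L(o) = (-4*5)*o + 6 = -20*o + 6 = 6 - 20*o)
L(-16) - 1*240 = (6 - 20*(-16)) - 1*240 = (6 + 320) - 240 = 326 - 240 = 86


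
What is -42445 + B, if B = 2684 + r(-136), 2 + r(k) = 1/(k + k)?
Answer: -10815537/272 ≈ -39763.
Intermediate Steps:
r(k) = -2 + 1/(2*k) (r(k) = -2 + 1/(k + k) = -2 + 1/(2*k))
B = 729503/272 (B = 2684 + (-2 + (1/2)/(-136)) = 2684 + (-2 + (1/2)*(-1/136)) = 2684 + (-2 - 1/272) = 2684 - 545/272 = 729503/272 ≈ 2682.0)
-42445 + B = -42445 + 729503/272 = -10815537/272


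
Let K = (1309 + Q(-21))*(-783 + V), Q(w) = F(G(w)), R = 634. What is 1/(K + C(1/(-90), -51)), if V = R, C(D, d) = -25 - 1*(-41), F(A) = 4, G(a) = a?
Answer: -1/195621 ≈ -5.1119e-6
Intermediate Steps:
C(D, d) = 16 (C(D, d) = -25 + 41 = 16)
Q(w) = 4
V = 634
K = -195637 (K = (1309 + 4)*(-783 + 634) = 1313*(-149) = -195637)
1/(K + C(1/(-90), -51)) = 1/(-195637 + 16) = 1/(-195621) = -1/195621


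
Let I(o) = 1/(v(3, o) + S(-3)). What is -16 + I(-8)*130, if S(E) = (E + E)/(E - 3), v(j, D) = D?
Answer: -242/7 ≈ -34.571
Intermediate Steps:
S(E) = 2*E/(-3 + E) (S(E) = (2*E)/(-3 + E) = 2*E/(-3 + E))
I(o) = 1/(1 + o) (I(o) = 1/(o + 2*(-3)/(-3 - 3)) = 1/(o + 2*(-3)/(-6)) = 1/(o + 2*(-3)*(-⅙)) = 1/(o + 1) = 1/(1 + o))
-16 + I(-8)*130 = -16 + 130/(1 - 8) = -16 + 130/(-7) = -16 - ⅐*130 = -16 - 130/7 = -242/7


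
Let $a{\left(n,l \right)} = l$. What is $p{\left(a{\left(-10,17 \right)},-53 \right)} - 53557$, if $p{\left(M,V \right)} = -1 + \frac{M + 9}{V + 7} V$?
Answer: $- \frac{1231145}{23} \approx -53528.0$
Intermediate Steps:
$p{\left(M,V \right)} = -1 + \frac{V \left(9 + M\right)}{7 + V}$ ($p{\left(M,V \right)} = -1 + \frac{9 + M}{7 + V} V = -1 + \frac{V \left(9 + M\right)}{7 + V}$)
$p{\left(a{\left(-10,17 \right)},-53 \right)} - 53557 = \frac{-7 + 8 \left(-53\right) + 17 \left(-53\right)}{7 - 53} - 53557 = \frac{-7 - 424 - 901}{-46} - 53557 = \left(- \frac{1}{46}\right) \left(-1332\right) - 53557 = \frac{666}{23} - 53557 = - \frac{1231145}{23}$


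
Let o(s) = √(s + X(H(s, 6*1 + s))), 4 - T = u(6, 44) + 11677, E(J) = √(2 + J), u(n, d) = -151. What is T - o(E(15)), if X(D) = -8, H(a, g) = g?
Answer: -11522 - I*√(8 - √17) ≈ -11522.0 - 1.969*I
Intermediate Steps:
T = -11522 (T = 4 - (-151 + 11677) = 4 - 1*11526 = 4 - 11526 = -11522)
o(s) = √(-8 + s) (o(s) = √(s - 8) = √(-8 + s))
T - o(E(15)) = -11522 - √(-8 + √(2 + 15)) = -11522 - √(-8 + √17)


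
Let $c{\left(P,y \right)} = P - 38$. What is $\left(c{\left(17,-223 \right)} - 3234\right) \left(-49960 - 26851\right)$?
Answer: $250019805$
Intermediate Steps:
$c{\left(P,y \right)} = -38 + P$ ($c{\left(P,y \right)} = P - 38 = -38 + P$)
$\left(c{\left(17,-223 \right)} - 3234\right) \left(-49960 - 26851\right) = \left(\left(-38 + 17\right) - 3234\right) \left(-49960 - 26851\right) = \left(-21 - 3234\right) \left(-76811\right) = \left(-3255\right) \left(-76811\right) = 250019805$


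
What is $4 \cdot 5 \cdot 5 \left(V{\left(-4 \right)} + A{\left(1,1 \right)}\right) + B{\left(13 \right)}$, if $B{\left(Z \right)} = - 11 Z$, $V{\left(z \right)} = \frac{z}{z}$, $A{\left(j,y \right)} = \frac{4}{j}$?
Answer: $357$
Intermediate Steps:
$V{\left(z \right)} = 1$
$4 \cdot 5 \cdot 5 \left(V{\left(-4 \right)} + A{\left(1,1 \right)}\right) + B{\left(13 \right)} = 4 \cdot 5 \cdot 5 \left(1 + \frac{4}{1}\right) - 143 = 20 \cdot 5 \left(1 + 4 \cdot 1\right) - 143 = 100 \left(1 + 4\right) - 143 = 100 \cdot 5 - 143 = 500 - 143 = 357$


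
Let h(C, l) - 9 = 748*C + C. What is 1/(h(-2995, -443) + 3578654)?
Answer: 1/1335408 ≈ 7.4884e-7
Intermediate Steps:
h(C, l) = 9 + 749*C (h(C, l) = 9 + (748*C + C) = 9 + 749*C)
1/(h(-2995, -443) + 3578654) = 1/((9 + 749*(-2995)) + 3578654) = 1/((9 - 2243255) + 3578654) = 1/(-2243246 + 3578654) = 1/1335408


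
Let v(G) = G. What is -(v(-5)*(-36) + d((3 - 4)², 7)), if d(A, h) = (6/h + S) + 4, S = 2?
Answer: -1308/7 ≈ -186.86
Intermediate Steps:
d(A, h) = 6 + 6/h (d(A, h) = (6/h + 2) + 4 = (2 + 6/h) + 4 = 6 + 6/h)
-(v(-5)*(-36) + d((3 - 4)², 7)) = -(-5*(-36) + (6 + 6/7)) = -(180 + (6 + 6*(⅐))) = -(180 + (6 + 6/7)) = -(180 + 48/7) = -1*1308/7 = -1308/7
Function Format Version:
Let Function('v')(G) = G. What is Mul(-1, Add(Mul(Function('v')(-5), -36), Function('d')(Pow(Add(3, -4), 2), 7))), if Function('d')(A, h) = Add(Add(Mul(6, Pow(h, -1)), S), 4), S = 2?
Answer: Rational(-1308, 7) ≈ -186.86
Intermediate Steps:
Function('d')(A, h) = Add(6, Mul(6, Pow(h, -1))) (Function('d')(A, h) = Add(Add(Mul(6, Pow(h, -1)), 2), 4) = Add(Add(2, Mul(6, Pow(h, -1))), 4) = Add(6, Mul(6, Pow(h, -1))))
Mul(-1, Add(Mul(Function('v')(-5), -36), Function('d')(Pow(Add(3, -4), 2), 7))) = Mul(-1, Add(Mul(-5, -36), Add(6, Mul(6, Pow(7, -1))))) = Mul(-1, Add(180, Add(6, Mul(6, Rational(1, 7))))) = Mul(-1, Add(180, Add(6, Rational(6, 7)))) = Mul(-1, Add(180, Rational(48, 7))) = Mul(-1, Rational(1308, 7)) = Rational(-1308, 7)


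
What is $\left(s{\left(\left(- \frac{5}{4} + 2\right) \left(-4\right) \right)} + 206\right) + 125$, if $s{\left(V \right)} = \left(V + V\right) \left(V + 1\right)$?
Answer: $343$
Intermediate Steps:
$s{\left(V \right)} = 2 V \left(1 + V\right)$
$\left(s{\left(\left(- \frac{5}{4} + 2\right) \left(-4\right) \right)} + 206\right) + 125 = \left(2 \left(- \frac{5}{4} + 2\right) \left(-4\right) \left(1 + \left(- \frac{5}{4} + 2\right) \left(-4\right)\right) + 206\right) + 125 = \left(2 \cdot \frac{3}{4} \left(-4\right) \left(1 + \frac{3}{4} \left(-4\right)\right) + 206\right) + 125 = \left(2 \left(-3\right) \left(1 - 3\right) + 206\right) + 125 = \left(2 \left(-3\right) \left(-2\right) + 206\right) + 125 = \left(12 + 206\right) + 125 = 218 + 125 = 343$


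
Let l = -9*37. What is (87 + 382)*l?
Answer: -156177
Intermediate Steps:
l = -333
(87 + 382)*l = (87 + 382)*(-333) = 469*(-333) = -156177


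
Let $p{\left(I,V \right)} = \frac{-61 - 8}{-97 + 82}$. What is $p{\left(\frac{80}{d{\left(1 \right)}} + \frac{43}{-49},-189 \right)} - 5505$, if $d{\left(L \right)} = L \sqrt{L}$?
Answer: $- \frac{27502}{5} \approx -5500.4$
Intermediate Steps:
$d{\left(L \right)} = L^{\frac{3}{2}}$
$p{\left(I,V \right)} = \frac{23}{5}$ ($p{\left(I,V \right)} = - \frac{69}{-15} = \left(-69\right) \left(- \frac{1}{15}\right) = \frac{23}{5}$)
$p{\left(\frac{80}{d{\left(1 \right)}} + \frac{43}{-49},-189 \right)} - 5505 = \frac{23}{5} - 5505 = - \frac{27502}{5}$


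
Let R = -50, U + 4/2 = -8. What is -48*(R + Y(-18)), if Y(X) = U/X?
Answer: 7120/3 ≈ 2373.3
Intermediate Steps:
U = -10 (U = -2 - 8 = -10)
Y(X) = -10/X
-48*(R + Y(-18)) = -48*(-50 - 10/(-18)) = -48*(-50 - 10*(-1/18)) = -48*(-50 + 5/9) = -48*(-445/9) = 7120/3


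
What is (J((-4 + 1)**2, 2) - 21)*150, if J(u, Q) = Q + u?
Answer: -1500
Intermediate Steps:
(J((-4 + 1)**2, 2) - 21)*150 = ((2 + (-4 + 1)**2) - 21)*150 = ((2 + (-3)**2) - 21)*150 = ((2 + 9) - 21)*150 = (11 - 21)*150 = -10*150 = -1500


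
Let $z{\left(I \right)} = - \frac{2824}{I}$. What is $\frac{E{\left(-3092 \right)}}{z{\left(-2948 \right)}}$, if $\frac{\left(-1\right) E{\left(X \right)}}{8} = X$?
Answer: $\frac{9115216}{353} \approx 25822.0$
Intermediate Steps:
$E{\left(X \right)} = - 8 X$
$\frac{E{\left(-3092 \right)}}{z{\left(-2948 \right)}} = \frac{\left(-8\right) \left(-3092\right)}{\left(-2824\right) \frac{1}{-2948}} = \frac{24736}{\left(-2824\right) \left(- \frac{1}{2948}\right)} = \frac{24736}{\frac{706}{737}} = 24736 \cdot \frac{737}{706} = \frac{9115216}{353}$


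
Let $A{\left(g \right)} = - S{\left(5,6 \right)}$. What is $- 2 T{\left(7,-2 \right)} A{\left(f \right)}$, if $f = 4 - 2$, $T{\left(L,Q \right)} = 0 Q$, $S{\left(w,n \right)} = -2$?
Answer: $0$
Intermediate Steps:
$T{\left(L,Q \right)} = 0$
$f = 2$
$A{\left(g \right)} = 2$ ($A{\left(g \right)} = \left(-1\right) \left(-2\right) = 2$)
$- 2 T{\left(7,-2 \right)} A{\left(f \right)} = \left(-2\right) 0 \cdot 2 = 0 \cdot 2 = 0$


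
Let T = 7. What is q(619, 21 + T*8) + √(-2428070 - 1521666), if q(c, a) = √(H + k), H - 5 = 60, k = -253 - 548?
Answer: 2*I*(√987434 + 2*√46) ≈ 2014.5*I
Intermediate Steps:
k = -801
H = 65 (H = 5 + 60 = 65)
q(c, a) = 4*I*√46 (q(c, a) = √(65 - 801) = √(-736) = 4*I*√46)
q(619, 21 + T*8) + √(-2428070 - 1521666) = 4*I*√46 + √(-2428070 - 1521666) = 4*I*√46 + √(-3949736) = 4*I*√46 + 2*I*√987434 = 2*I*√987434 + 4*I*√46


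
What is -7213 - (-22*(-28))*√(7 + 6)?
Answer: -7213 - 616*√13 ≈ -9434.0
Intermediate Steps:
-7213 - (-22*(-28))*√(7 + 6) = -7213 - 616*√13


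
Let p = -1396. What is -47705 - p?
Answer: -46309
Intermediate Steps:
-47705 - p = -47705 - 1*(-1396) = -47705 + 1396 = -46309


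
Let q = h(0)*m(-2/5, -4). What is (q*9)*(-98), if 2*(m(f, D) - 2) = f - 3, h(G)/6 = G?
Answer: 0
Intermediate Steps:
h(G) = 6*G
m(f, D) = ½ + f/2 (m(f, D) = 2 + (f - 3)/2 = 2 + (-3 + f)/2 = 2 + (-3/2 + f/2) = ½ + f/2)
q = 0 (q = (6*0)*(½ + (-2/5)/2) = 0*(½ + (-2*⅕)/2) = 0*(½ + (½)*(-⅖)) = 0*(½ - ⅕) = 0*(3/10) = 0)
(q*9)*(-98) = (0*9)*(-98) = 0*(-98) = 0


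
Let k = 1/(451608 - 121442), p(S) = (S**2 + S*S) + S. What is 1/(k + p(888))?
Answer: 330166/520994024017 ≈ 6.3372e-7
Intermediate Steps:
p(S) = S + 2*S**2 (p(S) = (S**2 + S**2) + S = 2*S**2 + S = S + 2*S**2)
k = 1/330166 ≈ 3.0288e-6
1/(k + p(888)) = 1/(1/330166 + 888*(1 + 2*888)) = 1/(1/330166 + 888*(1 + 1776)) = 1/(1/330166 + 888*1777) = 1/(1/330166 + 1577976) = 1/(520994024017/330166) = 330166/520994024017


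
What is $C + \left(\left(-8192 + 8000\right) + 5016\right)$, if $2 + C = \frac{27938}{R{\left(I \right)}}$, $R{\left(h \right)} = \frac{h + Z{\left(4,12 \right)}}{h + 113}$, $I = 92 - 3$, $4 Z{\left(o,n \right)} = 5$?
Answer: $\frac{24314646}{361} \approx 67354.0$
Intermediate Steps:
$Z{\left(o,n \right)} = \frac{5}{4}$ ($Z{\left(o,n \right)} = \frac{1}{4} \cdot 5 = \frac{5}{4}$)
$I = 89$ ($I = 92 - 3 = 89$)
$R{\left(h \right)} = \frac{\frac{5}{4} + h}{113 + h}$ ($R{\left(h \right)} = \frac{h + \frac{5}{4}}{h + 113} = \frac{\frac{5}{4} + h}{113 + h}$)
$C = \frac{22573182}{361}$ ($C = -2 + \frac{27938}{\frac{1}{113 + 89} \left(\frac{5}{4} + 89\right)} = -2 + \frac{27938}{\frac{1}{202} \cdot \frac{361}{4}} = -2 + \frac{27938}{\frac{361}{808}} = -2 + 27938 \cdot \frac{808}{361} = -2 + \frac{22573904}{361} = \frac{22573182}{361} \approx 62530.0$)
$C + \left(\left(-8192 + 8000\right) + 5016\right) = \frac{22573182}{361} + \left(\left(-8192 + 8000\right) + 5016\right) = \frac{22573182}{361} + \left(-192 + 5016\right) = \frac{22573182}{361} + 4824 = \frac{24314646}{361}$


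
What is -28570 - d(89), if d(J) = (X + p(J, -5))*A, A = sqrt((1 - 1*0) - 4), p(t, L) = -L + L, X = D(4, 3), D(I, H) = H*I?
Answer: -28570 - 12*I*sqrt(3) ≈ -28570.0 - 20.785*I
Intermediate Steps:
X = 12 (X = 3*4 = 12)
p(t, L) = 0
A = I*sqrt(3) (A = sqrt((1 + 0) - 4) = sqrt(1 - 4) = sqrt(-3) = I*sqrt(3) ≈ 1.732*I)
d(J) = 12*I*sqrt(3) (d(J) = (12 + 0)*(I*sqrt(3)) = 12*(I*sqrt(3)) = 12*I*sqrt(3))
-28570 - d(89) = -28570 - 12*I*sqrt(3)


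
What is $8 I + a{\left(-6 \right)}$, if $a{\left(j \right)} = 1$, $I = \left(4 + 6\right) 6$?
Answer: $481$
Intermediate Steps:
$I = 60$ ($I = 10 \cdot 6 = 60$)
$8 I + a{\left(-6 \right)} = 8 \cdot 60 + 1 = 480 + 1 = 481$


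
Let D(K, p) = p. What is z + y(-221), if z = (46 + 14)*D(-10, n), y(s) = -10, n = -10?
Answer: -610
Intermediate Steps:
z = -600 (z = (46 + 14)*(-10) = 60*(-10) = -600)
z + y(-221) = -600 - 10 = -610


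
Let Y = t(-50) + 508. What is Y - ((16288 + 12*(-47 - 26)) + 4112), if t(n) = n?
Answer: -19066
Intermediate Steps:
Y = 458 (Y = -50 + 508 = 458)
Y - ((16288 + 12*(-47 - 26)) + 4112) = 458 - ((16288 + 12*(-47 - 26)) + 4112) = 458 - ((16288 + 12*(-73)) + 4112) = 458 - ((16288 - 876) + 4112) = 458 - (15412 + 4112) = 458 - 1*19524 = 458 - 19524 = -19066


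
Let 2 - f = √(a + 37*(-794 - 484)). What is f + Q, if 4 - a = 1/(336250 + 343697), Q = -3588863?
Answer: -3588861 - I*√21859788846935085/679947 ≈ -3.5889e+6 - 217.44*I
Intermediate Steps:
a = 2719787/679947 (a = 4 - 1/(336250 + 343697) = 4 - 1/679947 = 2719787/679947 ≈ 4.0000)
f = 2 - I*√21859788846935085/679947 (f = 2 - √(2719787/679947 + 37*(-794 - 484)) = 2 - √(2719787/679947 + 37*(-1278)) = 2 - √(2719787/679947 - 47286) = 2 - √(-32149254055/679947) = 2 - I*√21859788846935085/679947 ≈ 2.0 - 217.44*I)
f + Q = (2 - I*√21859788846935085/679947) - 3588863 = -3588861 - I*√21859788846935085/679947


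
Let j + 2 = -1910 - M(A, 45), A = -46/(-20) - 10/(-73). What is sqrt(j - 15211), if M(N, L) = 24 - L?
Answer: I*sqrt(17102) ≈ 130.77*I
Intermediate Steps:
A = 1779/730 (A = -46*(-1/20) - 10*(-1/73) = 23/10 + 10/73 = 1779/730 ≈ 2.4370)
j = -1891 (j = -2 + (-1910 - (24 - 1*45)) = -2 + (-1910 - (24 - 45)) = -2 + (-1910 - 1*(-21)) = -2 + (-1910 + 21) = -2 - 1889 = -1891)
sqrt(j - 15211) = sqrt(-1891 - 15211) = sqrt(-17102) = I*sqrt(17102)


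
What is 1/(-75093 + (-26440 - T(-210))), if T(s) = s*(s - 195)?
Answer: -1/186583 ≈ -5.3595e-6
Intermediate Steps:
T(s) = s*(-195 + s)
1/(-75093 + (-26440 - T(-210))) = 1/(-75093 + (-26440 - (-210)*(-195 - 210))) = 1/(-75093 + (-26440 - (-210)*(-405))) = 1/(-75093 + (-26440 - 1*85050)) = 1/(-75093 + (-26440 - 85050)) = 1/(-75093 - 111490) = 1/(-186583) = -1/186583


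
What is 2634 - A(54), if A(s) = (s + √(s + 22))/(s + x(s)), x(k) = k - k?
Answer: 2633 - √19/27 ≈ 2632.8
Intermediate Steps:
x(k) = 0
A(s) = (s + √(22 + s))/s (A(s) = (s + √(s + 22))/(s + 0) = (s + √(22 + s))/s)
2634 - A(54) = 2634 - (54 + √(22 + 54))/54 = 2634 - (54 + √76)/54 = 2634 - (54 + 2*√19)/54 = 2634 - (1 + √19/27) = 2634 + (-1 - √19/27) = 2633 - √19/27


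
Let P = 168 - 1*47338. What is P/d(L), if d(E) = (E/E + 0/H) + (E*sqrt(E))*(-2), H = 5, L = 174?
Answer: 9434/4214419 + 3283032*sqrt(174)/4214419 ≈ 10.278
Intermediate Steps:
P = -47170 (P = 168 - 47338 = -47170)
d(E) = 1 - 2*E**(3/2) (d(E) = (E/E + 0/5) + (E*sqrt(E))*(-2) = (1 + 0*(1/5)) + E**(3/2)*(-2) = (1 + 0) - 2*E**(3/2) = 1 - 2*E**(3/2))
P/d(L) = -47170/(1 - 348*sqrt(174))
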